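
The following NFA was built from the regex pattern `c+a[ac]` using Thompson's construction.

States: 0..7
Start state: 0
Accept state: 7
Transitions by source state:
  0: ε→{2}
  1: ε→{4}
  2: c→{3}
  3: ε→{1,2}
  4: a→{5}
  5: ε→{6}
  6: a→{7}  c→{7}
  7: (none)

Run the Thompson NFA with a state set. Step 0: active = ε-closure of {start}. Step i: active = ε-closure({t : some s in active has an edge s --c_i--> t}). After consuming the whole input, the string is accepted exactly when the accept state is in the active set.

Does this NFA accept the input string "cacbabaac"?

Answer: REJECT

Steps:
S₀ = ε-closure({0}) = {0,2}
'c' @ 1: {1,2,3,4}
'a' @ 2: {5,6}
'c' @ 3: {7}  [accepting]
'b' @ 4: {}  — dead — no transitions
rest 'abaac' ignored (set empty)
end set {} — state 7 not in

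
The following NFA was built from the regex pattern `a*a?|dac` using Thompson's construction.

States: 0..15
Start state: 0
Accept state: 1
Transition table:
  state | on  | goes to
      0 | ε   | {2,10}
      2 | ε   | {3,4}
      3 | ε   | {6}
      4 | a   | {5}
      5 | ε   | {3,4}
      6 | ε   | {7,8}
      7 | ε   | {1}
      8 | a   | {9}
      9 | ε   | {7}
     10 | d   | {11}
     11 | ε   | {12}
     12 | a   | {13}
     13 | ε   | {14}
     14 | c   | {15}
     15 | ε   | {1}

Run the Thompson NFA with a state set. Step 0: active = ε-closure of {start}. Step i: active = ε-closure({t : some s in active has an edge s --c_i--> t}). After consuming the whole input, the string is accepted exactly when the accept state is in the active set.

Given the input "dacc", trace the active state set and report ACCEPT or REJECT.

S₀ = ε-closure({0}) = {0,1,2,3,4,6,7,8,10}
'd' @ 1: {11,12}
'a' @ 2: {13,14}
'c' @ 3: {1,15}  [accepting]
'c' @ 4: {}  — no active states
after full input: {}  (accept=1 not in)

Answer: REJECT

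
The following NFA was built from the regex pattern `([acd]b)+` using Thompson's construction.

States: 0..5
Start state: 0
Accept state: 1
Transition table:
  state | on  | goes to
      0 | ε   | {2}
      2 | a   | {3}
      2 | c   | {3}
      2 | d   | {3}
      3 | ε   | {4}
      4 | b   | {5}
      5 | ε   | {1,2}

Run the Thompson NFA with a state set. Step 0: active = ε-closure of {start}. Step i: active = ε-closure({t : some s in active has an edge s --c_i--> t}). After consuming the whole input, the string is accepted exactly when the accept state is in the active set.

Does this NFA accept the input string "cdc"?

S₀ = ε-closure({0}) = {0,2}
'c' @ 1: {3,4}
'd' @ 2: {}  — state set empty
rest 'c' ignored (set empty)
end set {} — state 1 not in

Answer: REJECT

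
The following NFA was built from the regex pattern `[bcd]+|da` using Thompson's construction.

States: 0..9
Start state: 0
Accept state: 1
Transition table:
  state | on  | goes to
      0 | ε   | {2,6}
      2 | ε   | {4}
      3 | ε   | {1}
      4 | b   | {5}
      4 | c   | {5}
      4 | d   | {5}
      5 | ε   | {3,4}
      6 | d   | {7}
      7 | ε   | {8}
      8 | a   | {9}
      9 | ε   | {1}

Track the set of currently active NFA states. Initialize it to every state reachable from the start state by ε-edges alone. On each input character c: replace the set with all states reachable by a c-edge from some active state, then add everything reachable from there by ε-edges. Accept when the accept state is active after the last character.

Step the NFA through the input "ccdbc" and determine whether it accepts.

initial (ε-close {0}): {0,2,4,6}
'c' @ 1: {1,3,4,5}  (accept∈set)
'c' @ 2: {1,3,4,5}  (accept∈set)
'd' @ 3: {1,3,4,5}  (accept∈set)
'b' @ 4: {1,3,4,5}  (accept∈set)
'c' @ 5: {1,3,4,5}  (accept∈set)
after full input: {1,3,4,5}  (accept=1 in)

Answer: ACCEPT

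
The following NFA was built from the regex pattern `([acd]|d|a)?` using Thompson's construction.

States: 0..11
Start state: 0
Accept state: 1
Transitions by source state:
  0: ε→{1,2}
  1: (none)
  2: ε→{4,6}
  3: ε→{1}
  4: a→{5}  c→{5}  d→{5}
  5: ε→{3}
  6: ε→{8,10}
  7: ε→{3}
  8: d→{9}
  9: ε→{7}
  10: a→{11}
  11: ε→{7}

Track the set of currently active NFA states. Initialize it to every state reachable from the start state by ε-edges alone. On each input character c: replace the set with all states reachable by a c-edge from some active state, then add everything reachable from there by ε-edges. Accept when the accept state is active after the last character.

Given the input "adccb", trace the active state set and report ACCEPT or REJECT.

Answer: REJECT

Steps:
S₀ = ε-closure({0}) = {0,1,2,4,6,8,10}
'a' @ 1: {1,3,5,7,11}  [accepting]
'd' @ 2: {}  — no active states
rest 'ccb' ignored (set empty)
after full input: {}  (accept=1 not in)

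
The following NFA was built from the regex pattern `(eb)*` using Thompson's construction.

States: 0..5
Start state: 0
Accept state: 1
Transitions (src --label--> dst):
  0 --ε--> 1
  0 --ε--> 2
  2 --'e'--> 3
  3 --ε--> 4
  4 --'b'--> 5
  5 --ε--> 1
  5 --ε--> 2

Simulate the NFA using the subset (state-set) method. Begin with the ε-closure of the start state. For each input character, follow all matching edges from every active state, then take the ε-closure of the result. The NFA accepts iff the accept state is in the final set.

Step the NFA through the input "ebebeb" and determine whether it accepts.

Answer: ACCEPT

Steps:
start: ε-closure({0}) = {0,1,2}
'e' @ 1: {3,4}
'b' @ 2: {1,2,5}  (accept∈set)
'e' @ 3: {3,4}
'b' @ 4: {1,2,5}  (accept∈set)
'e' @ 5: {3,4}
'b' @ 6: {1,2,5}  (accept∈set)
end set {1,2,5} — state 1 in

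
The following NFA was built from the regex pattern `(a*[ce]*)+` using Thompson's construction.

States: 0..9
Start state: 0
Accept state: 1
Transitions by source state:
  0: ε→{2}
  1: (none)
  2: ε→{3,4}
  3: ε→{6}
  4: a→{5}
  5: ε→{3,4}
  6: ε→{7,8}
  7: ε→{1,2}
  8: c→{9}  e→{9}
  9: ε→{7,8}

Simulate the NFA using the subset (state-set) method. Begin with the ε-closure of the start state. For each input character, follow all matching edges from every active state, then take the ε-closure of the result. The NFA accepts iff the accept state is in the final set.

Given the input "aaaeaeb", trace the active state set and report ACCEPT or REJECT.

start: ε-closure({0}) = {0,1,2,3,4,6,7,8}
'a' @ 1: {1,2,3,4,5,6,7,8}  [accepting]
'a' @ 2: {1,2,3,4,5,6,7,8}  [accepting]
'a' @ 3: {1,2,3,4,5,6,7,8}  [accepting]
'e' @ 4: {1,2,3,4,6,7,8,9}  [accepting]
'a' @ 5: {1,2,3,4,5,6,7,8}  [accepting]
'e' @ 6: {1,2,3,4,6,7,8,9}  [accepting]
'b' @ 7: {}  — dead — no transitions
end set {} — state 1 not in

Answer: REJECT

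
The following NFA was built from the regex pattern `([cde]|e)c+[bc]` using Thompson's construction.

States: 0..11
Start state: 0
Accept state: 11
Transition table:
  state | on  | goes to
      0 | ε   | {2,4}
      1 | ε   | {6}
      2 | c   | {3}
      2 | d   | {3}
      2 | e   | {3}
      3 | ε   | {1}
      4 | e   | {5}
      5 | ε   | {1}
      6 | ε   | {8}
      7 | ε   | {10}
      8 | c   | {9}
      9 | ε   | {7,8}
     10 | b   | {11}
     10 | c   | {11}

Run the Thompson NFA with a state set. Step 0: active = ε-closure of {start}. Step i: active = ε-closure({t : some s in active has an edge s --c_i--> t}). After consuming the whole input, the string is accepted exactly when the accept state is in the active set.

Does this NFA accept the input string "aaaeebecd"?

Answer: REJECT

Steps:
start: ε-closure({0}) = {0,2,4}
'a' @ 1: {}  — state set empty
rest 'aaeebecd' ignored (set empty)
after full input: {}  (accept=11 not in)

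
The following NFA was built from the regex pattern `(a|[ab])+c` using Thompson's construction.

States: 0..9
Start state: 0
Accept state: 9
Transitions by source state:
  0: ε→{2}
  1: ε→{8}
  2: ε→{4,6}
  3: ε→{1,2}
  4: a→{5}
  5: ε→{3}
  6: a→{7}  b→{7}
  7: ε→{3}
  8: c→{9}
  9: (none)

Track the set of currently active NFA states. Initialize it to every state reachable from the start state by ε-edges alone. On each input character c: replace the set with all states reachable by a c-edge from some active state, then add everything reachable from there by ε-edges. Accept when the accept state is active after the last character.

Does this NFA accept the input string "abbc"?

initial (ε-close {0}): {0,2,4,6}
'a' @ 1: {1,2,3,4,5,6,7,8}
'b' @ 2: {1,2,3,4,6,7,8}
'b' @ 3: {1,2,3,4,6,7,8}
'c' @ 4: {9}  [accepting]
after full input: {9}  (accept=9 in)

Answer: ACCEPT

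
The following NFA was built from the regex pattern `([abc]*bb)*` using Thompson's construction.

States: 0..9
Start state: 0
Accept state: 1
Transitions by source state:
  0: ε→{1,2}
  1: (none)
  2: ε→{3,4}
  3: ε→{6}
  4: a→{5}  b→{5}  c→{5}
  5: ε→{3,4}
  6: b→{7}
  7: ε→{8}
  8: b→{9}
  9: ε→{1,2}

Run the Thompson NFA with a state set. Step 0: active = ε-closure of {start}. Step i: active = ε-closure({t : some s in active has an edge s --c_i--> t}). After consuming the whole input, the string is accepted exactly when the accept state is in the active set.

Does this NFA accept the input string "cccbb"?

S₀ = ε-closure({0}) = {0,1,2,3,4,6}
'c' @ 1: {3,4,5,6}
'c' @ 2: {3,4,5,6}
'c' @ 3: {3,4,5,6}
'b' @ 4: {3,4,5,6,7,8}
'b' @ 5: {1,2,3,4,5,6,7,8,9}  ✓accept
after full input: {1,2,3,4,5,6,7,8,9}  (accept=1 in)

Answer: ACCEPT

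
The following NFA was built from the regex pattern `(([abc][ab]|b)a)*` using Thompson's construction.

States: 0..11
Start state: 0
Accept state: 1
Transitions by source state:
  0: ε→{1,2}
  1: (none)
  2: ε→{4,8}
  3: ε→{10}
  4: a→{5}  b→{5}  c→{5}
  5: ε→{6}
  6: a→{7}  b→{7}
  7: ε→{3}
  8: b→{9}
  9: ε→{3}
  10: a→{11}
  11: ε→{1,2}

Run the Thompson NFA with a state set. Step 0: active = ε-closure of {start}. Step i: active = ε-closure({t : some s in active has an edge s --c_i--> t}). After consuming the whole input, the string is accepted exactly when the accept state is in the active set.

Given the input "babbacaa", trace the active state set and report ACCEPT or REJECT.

Answer: ACCEPT

Derivation:
initial (ε-close {0}): {0,1,2,4,8}
'b' @ 1: {3,5,6,9,10}
'a' @ 2: {1,2,3,4,7,8,10,11}  (accept∈set)
'b' @ 3: {3,5,6,9,10}
'b' @ 4: {3,7,10}
'a' @ 5: {1,2,4,8,11}  (accept∈set)
'c' @ 6: {5,6}
'a' @ 7: {3,7,10}
'a' @ 8: {1,2,4,8,11}  (accept∈set)
final: {1,2,4,8,11}; accept 1 in set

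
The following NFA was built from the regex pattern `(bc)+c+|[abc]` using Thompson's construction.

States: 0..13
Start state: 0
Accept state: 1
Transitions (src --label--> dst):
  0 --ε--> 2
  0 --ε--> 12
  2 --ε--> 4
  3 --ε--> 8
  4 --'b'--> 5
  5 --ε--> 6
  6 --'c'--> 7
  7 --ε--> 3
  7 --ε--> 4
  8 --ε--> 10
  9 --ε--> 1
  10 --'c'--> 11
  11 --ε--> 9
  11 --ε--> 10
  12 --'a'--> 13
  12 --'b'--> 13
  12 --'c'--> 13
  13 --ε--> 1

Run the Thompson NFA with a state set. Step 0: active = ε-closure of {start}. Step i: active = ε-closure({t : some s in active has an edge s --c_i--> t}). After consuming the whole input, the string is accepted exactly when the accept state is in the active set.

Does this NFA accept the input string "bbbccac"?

S₀ = ε-closure({0}) = {0,2,4,12}
'b' @ 1: {1,5,6,13}  (accept∈set)
'b' @ 2: {}  — dead — no transitions
rest 'bccac' ignored (set empty)
after full input: {}  (accept=1 not in)

Answer: REJECT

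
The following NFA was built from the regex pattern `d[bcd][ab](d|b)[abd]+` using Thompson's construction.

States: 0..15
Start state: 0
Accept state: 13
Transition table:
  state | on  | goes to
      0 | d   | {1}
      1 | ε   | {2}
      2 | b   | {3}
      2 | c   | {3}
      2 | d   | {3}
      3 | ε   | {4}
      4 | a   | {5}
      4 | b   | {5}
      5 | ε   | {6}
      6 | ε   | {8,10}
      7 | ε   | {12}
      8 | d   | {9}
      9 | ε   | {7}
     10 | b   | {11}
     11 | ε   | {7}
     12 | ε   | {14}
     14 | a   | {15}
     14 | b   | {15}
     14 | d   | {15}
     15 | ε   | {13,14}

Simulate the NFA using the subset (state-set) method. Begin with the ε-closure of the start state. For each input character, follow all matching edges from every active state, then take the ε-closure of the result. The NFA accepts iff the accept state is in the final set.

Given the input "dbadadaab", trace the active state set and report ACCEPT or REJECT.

Answer: ACCEPT

Trace:
initial (ε-close {0}): {0}
'd' @ 1: {1,2}
'b' @ 2: {3,4}
'a' @ 3: {5,6,8,10}
'd' @ 4: {7,9,12,14}
'a' @ 5: {13,14,15}  ✓accept
'd' @ 6: {13,14,15}  ✓accept
'a' @ 7: {13,14,15}  ✓accept
'a' @ 8: {13,14,15}  ✓accept
'b' @ 9: {13,14,15}  ✓accept
final: {13,14,15}; accept 13 in set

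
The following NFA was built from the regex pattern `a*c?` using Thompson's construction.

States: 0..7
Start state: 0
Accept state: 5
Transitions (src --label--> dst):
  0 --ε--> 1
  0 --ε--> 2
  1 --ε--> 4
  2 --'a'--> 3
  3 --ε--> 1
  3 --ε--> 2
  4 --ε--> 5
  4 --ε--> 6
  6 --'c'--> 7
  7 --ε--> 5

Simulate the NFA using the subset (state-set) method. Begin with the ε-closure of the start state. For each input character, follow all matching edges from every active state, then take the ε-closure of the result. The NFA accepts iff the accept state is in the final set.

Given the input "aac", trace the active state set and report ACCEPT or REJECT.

initial (ε-close {0}): {0,1,2,4,5,6}
'a' @ 1: {1,2,3,4,5,6}  [accepting]
'a' @ 2: {1,2,3,4,5,6}  [accepting]
'c' @ 3: {5,7}  [accepting]
final: {5,7}; accept 5 in set

Answer: ACCEPT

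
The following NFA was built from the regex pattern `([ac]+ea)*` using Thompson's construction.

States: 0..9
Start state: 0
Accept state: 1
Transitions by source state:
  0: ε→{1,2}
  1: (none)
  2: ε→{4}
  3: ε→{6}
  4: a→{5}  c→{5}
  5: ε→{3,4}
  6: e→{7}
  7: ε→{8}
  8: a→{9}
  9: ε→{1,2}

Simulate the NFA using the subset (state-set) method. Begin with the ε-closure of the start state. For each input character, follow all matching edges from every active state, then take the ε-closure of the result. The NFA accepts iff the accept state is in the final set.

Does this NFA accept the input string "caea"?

Answer: ACCEPT

Steps:
start: ε-closure({0}) = {0,1,2,4}
'c' @ 1: {3,4,5,6}
'a' @ 2: {3,4,5,6}
'e' @ 3: {7,8}
'a' @ 4: {1,2,4,9}  [accepting]
final: {1,2,4,9}; accept 1 in set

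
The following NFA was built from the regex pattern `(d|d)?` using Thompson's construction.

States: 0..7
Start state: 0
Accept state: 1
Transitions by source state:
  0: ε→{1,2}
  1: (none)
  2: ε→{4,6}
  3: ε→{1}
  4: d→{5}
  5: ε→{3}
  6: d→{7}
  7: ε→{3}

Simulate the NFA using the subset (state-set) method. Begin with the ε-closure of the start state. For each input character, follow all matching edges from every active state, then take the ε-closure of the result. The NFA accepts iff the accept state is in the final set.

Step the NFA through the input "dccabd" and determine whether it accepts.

Answer: REJECT

Steps:
initial (ε-close {0}): {0,1,2,4,6}
'd' @ 1: {1,3,5,7}  (accept∈set)
'c' @ 2: {}  — state set empty
rest 'cabd' ignored (set empty)
end set {} — state 1 not in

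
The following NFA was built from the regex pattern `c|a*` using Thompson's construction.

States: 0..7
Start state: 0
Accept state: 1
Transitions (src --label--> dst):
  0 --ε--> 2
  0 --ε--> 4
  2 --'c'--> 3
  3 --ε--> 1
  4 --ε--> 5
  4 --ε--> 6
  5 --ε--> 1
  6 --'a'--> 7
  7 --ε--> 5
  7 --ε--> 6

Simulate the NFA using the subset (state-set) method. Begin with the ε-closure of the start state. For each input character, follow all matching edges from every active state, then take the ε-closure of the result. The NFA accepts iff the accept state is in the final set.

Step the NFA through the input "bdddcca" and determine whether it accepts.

Answer: REJECT

Trace:
initial (ε-close {0}): {0,1,2,4,5,6}
'b' @ 1: {}  — state set empty
rest 'dddcca' ignored (set empty)
final: {}; accept 1 not in set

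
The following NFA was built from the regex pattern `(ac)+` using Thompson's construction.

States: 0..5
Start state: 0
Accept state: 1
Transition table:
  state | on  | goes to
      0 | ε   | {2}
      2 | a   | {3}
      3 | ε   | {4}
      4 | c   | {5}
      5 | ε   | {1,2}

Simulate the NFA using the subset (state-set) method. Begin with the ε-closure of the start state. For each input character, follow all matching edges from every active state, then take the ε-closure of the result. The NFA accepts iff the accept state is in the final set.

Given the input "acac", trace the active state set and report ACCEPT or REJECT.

start: ε-closure({0}) = {0,2}
'a' @ 1: {3,4}
'c' @ 2: {1,2,5}  (accept∈set)
'a' @ 3: {3,4}
'c' @ 4: {1,2,5}  (accept∈set)
final: {1,2,5}; accept 1 in set

Answer: ACCEPT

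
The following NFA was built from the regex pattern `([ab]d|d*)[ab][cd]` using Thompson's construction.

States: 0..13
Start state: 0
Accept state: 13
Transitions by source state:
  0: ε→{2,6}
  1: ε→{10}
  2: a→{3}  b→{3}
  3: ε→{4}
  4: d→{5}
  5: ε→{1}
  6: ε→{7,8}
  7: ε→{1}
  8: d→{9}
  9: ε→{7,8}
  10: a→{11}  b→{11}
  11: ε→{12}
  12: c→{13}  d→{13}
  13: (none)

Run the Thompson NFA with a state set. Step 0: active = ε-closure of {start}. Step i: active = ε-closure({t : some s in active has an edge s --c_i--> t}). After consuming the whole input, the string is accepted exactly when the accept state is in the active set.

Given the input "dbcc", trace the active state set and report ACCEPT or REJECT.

initial (ε-close {0}): {0,1,2,6,7,8,10}
'd' @ 1: {1,7,8,9,10}
'b' @ 2: {11,12}
'c' @ 3: {13}  [accepting]
'c' @ 4: {}  — no active states
final: {}; accept 13 not in set

Answer: REJECT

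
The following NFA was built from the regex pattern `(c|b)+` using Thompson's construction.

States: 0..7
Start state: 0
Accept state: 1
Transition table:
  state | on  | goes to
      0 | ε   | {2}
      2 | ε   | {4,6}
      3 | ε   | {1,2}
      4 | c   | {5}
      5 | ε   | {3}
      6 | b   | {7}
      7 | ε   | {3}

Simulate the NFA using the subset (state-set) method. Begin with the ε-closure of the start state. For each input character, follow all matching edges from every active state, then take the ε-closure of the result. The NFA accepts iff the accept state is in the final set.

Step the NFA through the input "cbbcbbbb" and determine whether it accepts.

Answer: ACCEPT

Derivation:
start: ε-closure({0}) = {0,2,4,6}
'c' @ 1: {1,2,3,4,5,6}  [accepting]
'b' @ 2: {1,2,3,4,6,7}  [accepting]
'b' @ 3: {1,2,3,4,6,7}  [accepting]
'c' @ 4: {1,2,3,4,5,6}  [accepting]
'b' @ 5: {1,2,3,4,6,7}  [accepting]
'b' @ 6: {1,2,3,4,6,7}  [accepting]
'b' @ 7: {1,2,3,4,6,7}  [accepting]
'b' @ 8: {1,2,3,4,6,7}  [accepting]
final: {1,2,3,4,6,7}; accept 1 in set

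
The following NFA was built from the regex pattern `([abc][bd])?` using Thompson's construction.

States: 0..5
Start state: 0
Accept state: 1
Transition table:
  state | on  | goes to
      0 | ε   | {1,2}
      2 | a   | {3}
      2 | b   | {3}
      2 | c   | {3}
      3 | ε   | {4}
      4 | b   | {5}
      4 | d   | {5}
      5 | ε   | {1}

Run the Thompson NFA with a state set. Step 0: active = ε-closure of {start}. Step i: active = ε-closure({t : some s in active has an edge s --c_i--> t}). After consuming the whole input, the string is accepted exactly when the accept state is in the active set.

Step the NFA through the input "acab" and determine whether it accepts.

start: ε-closure({0}) = {0,1,2}
'a' @ 1: {3,4}
'c' @ 2: {}  — state set empty
rest 'ab' ignored (set empty)
end set {} — state 1 not in

Answer: REJECT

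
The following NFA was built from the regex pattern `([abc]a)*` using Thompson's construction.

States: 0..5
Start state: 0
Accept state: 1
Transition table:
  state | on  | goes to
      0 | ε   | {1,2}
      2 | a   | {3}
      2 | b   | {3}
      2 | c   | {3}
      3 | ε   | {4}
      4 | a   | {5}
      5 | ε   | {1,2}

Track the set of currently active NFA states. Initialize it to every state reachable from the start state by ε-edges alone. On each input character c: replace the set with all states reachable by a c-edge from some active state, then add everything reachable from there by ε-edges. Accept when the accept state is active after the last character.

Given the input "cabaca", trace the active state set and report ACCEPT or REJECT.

S₀ = ε-closure({0}) = {0,1,2}
'c' @ 1: {3,4}
'a' @ 2: {1,2,5}  (accept∈set)
'b' @ 3: {3,4}
'a' @ 4: {1,2,5}  (accept∈set)
'c' @ 5: {3,4}
'a' @ 6: {1,2,5}  (accept∈set)
end set {1,2,5} — state 1 in

Answer: ACCEPT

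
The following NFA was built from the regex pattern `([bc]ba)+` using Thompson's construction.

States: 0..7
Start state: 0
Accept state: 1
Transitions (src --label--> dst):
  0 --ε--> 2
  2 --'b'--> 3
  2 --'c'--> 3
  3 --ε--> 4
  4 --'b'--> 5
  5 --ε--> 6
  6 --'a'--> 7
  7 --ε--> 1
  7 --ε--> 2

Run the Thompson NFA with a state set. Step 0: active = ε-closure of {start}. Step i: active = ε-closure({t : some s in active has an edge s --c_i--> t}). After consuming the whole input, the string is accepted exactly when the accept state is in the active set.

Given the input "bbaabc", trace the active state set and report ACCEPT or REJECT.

Answer: REJECT

Trace:
S₀ = ε-closure({0}) = {0,2}
'b' @ 1: {3,4}
'b' @ 2: {5,6}
'a' @ 3: {1,2,7}  (accept∈set)
'a' @ 4: {}  — no active states
rest 'bc' ignored (set empty)
after full input: {}  (accept=1 not in)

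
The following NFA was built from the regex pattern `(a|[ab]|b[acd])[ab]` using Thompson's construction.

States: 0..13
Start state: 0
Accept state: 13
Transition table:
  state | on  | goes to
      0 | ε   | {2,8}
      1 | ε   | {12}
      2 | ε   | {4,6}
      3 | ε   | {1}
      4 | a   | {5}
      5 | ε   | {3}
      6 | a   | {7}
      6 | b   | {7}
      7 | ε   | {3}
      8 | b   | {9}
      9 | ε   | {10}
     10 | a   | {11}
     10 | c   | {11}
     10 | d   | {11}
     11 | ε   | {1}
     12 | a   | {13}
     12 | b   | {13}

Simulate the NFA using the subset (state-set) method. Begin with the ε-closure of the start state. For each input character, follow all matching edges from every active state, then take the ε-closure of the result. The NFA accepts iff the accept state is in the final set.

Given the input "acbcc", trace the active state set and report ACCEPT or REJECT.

start: ε-closure({0}) = {0,2,4,6,8}
'a' @ 1: {1,3,5,7,12}
'c' @ 2: {}  — state set empty
rest 'bcc' ignored (set empty)
after full input: {}  (accept=13 not in)

Answer: REJECT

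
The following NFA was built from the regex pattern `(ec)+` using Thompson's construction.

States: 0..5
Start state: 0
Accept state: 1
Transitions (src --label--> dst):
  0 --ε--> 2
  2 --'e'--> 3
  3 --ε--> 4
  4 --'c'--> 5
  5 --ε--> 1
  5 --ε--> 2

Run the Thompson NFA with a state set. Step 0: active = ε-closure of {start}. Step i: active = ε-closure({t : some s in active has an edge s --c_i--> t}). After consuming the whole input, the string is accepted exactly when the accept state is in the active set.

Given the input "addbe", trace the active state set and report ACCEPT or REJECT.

initial (ε-close {0}): {0,2}
'a' @ 1: {}  — state set empty
rest 'ddbe' ignored (set empty)
final: {}; accept 1 not in set

Answer: REJECT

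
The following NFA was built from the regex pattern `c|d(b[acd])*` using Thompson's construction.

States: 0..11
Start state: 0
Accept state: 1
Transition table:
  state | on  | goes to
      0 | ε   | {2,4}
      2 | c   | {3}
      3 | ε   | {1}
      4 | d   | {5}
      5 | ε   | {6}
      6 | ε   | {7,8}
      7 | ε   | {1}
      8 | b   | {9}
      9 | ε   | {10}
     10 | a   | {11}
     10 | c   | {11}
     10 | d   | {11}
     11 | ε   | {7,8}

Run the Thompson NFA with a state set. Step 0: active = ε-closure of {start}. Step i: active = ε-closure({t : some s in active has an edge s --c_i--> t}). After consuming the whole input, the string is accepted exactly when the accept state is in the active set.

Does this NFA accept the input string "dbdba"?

S₀ = ε-closure({0}) = {0,2,4}
'd' @ 1: {1,5,6,7,8}  (accept∈set)
'b' @ 2: {9,10}
'd' @ 3: {1,7,8,11}  (accept∈set)
'b' @ 4: {9,10}
'a' @ 5: {1,7,8,11}  (accept∈set)
final: {1,7,8,11}; accept 1 in set

Answer: ACCEPT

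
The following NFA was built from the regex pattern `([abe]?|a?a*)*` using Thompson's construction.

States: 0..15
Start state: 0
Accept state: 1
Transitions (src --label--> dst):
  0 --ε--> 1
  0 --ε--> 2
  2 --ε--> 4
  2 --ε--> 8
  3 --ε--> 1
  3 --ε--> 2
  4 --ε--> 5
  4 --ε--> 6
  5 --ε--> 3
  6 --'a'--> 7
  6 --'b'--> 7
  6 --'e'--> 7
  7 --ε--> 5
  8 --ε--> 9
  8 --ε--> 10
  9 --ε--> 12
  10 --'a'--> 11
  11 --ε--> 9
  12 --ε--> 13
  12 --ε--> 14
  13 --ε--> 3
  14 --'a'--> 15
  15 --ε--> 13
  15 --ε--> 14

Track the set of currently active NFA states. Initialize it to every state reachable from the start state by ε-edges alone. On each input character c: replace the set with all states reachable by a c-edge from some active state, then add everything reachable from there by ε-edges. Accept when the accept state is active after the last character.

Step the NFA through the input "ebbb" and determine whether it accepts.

Answer: ACCEPT

Steps:
start: ε-closure({0}) = {0,1,2,3,4,5,6,8,9,10,12,13,14}
'e' @ 1: {1,2,3,4,5,6,7,8,9,10,12,13,14}  [accepting]
'b' @ 2: {1,2,3,4,5,6,7,8,9,10,12,13,14}  [accepting]
'b' @ 3: {1,2,3,4,5,6,7,8,9,10,12,13,14}  [accepting]
'b' @ 4: {1,2,3,4,5,6,7,8,9,10,12,13,14}  [accepting]
after full input: {1,2,3,4,5,6,7,8,9,10,12,13,14}  (accept=1 in)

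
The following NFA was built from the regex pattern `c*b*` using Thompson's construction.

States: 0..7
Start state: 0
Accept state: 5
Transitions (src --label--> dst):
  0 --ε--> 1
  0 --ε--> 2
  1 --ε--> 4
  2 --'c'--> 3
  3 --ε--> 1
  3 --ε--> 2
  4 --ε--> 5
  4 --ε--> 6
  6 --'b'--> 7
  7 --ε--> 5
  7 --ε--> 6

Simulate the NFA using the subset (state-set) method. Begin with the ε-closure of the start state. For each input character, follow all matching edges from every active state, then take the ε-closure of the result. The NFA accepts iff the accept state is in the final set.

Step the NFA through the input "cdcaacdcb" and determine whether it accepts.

initial (ε-close {0}): {0,1,2,4,5,6}
'c' @ 1: {1,2,3,4,5,6}  (accept∈set)
'd' @ 2: {}  — state set empty
rest 'caacdcb' ignored (set empty)
end set {} — state 5 not in

Answer: REJECT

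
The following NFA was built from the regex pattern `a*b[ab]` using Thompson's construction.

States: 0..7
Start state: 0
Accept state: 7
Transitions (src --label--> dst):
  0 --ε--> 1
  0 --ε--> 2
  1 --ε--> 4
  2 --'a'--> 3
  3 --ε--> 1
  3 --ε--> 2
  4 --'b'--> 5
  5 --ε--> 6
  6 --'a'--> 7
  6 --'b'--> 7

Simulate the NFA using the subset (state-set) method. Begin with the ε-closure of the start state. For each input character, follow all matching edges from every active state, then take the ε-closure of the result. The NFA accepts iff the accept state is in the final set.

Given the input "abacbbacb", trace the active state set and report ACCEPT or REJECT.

initial (ε-close {0}): {0,1,2,4}
'a' @ 1: {1,2,3,4}
'b' @ 2: {5,6}
'a' @ 3: {7}  [accepting]
'c' @ 4: {}  — dead — no transitions
rest 'bbacb' ignored (set empty)
final: {}; accept 7 not in set

Answer: REJECT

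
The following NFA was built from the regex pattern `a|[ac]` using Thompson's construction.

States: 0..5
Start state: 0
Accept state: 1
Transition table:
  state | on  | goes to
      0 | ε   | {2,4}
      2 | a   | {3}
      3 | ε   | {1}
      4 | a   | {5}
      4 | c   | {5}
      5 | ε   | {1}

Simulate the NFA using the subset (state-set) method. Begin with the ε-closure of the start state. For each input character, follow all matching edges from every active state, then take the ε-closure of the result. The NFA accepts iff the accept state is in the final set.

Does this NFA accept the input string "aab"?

Answer: REJECT

Trace:
S₀ = ε-closure({0}) = {0,2,4}
'a' @ 1: {1,3,5}  ✓accept
'a' @ 2: {}  — dead — no transitions
rest 'b' ignored (set empty)
after full input: {}  (accept=1 not in)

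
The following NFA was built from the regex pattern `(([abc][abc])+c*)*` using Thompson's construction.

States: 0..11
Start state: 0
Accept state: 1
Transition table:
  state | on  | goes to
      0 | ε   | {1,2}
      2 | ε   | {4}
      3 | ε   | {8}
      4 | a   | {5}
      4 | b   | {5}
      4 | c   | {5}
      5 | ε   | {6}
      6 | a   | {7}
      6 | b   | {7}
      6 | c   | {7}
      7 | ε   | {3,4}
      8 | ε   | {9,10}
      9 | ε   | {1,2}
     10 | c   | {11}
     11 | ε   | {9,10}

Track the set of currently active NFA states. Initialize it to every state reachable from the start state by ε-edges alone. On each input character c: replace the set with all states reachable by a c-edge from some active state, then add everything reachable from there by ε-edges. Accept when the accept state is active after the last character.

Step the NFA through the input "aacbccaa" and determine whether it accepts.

Answer: ACCEPT

Trace:
S₀ = ε-closure({0}) = {0,1,2,4}
'a' @ 1: {5,6}
'a' @ 2: {1,2,3,4,7,8,9,10}  (accept∈set)
'c' @ 3: {1,2,4,5,6,9,10,11}  (accept∈set)
'b' @ 4: {1,2,3,4,5,6,7,8,9,10}  (accept∈set)
'c' @ 5: {1,2,3,4,5,6,7,8,9,10,11}  (accept∈set)
'c' @ 6: {1,2,3,4,5,6,7,8,9,10,11}  (accept∈set)
'a' @ 7: {1,2,3,4,5,6,7,8,9,10}  (accept∈set)
'a' @ 8: {1,2,3,4,5,6,7,8,9,10}  (accept∈set)
after full input: {1,2,3,4,5,6,7,8,9,10}  (accept=1 in)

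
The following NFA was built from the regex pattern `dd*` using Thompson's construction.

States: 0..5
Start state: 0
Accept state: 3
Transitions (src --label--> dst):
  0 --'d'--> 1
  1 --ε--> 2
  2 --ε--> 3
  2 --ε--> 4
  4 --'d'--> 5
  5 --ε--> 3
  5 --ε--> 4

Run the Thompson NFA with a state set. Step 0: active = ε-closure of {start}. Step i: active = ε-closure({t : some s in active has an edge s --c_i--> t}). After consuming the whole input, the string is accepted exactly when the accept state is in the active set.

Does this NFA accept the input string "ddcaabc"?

start: ε-closure({0}) = {0}
'd' @ 1: {1,2,3,4}  (accept∈set)
'd' @ 2: {3,4,5}  (accept∈set)
'c' @ 3: {}  — state set empty
rest 'aabc' ignored (set empty)
end set {} — state 3 not in

Answer: REJECT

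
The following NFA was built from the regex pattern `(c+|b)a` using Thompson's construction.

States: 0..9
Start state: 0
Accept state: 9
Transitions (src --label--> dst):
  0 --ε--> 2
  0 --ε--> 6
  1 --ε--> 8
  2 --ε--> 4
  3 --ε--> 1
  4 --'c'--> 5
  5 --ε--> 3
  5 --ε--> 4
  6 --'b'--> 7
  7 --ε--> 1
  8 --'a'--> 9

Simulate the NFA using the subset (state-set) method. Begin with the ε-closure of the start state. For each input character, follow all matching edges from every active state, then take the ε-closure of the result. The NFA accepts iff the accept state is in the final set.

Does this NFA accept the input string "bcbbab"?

S₀ = ε-closure({0}) = {0,2,4,6}
'b' @ 1: {1,7,8}
'c' @ 2: {}  — state set empty
rest 'bbab' ignored (set empty)
final: {}; accept 9 not in set

Answer: REJECT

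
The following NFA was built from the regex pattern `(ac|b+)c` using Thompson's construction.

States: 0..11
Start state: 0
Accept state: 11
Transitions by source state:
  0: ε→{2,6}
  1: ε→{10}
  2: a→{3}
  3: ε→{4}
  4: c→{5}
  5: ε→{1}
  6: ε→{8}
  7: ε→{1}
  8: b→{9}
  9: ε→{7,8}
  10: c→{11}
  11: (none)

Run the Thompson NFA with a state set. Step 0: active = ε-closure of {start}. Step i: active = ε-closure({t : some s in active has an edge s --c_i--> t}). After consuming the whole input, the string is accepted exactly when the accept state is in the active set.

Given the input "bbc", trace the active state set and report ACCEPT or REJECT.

Answer: ACCEPT

Derivation:
initial (ε-close {0}): {0,2,6,8}
'b' @ 1: {1,7,8,9,10}
'b' @ 2: {1,7,8,9,10}
'c' @ 3: {11}  (accept∈set)
end set {11} — state 11 in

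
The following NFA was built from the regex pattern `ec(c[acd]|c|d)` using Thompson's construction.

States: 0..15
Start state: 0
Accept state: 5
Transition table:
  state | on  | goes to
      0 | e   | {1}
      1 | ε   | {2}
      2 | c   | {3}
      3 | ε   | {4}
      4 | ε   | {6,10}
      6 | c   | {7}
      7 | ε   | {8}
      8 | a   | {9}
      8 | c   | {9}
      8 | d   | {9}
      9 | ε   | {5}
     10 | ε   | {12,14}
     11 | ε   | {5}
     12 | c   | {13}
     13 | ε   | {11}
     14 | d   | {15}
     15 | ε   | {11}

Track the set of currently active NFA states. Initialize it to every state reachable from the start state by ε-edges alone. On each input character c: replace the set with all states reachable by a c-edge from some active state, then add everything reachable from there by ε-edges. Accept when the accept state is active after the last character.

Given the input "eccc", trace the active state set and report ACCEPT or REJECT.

start: ε-closure({0}) = {0}
'e' @ 1: {1,2}
'c' @ 2: {3,4,6,10,12,14}
'c' @ 3: {5,7,8,11,13}  [accepting]
'c' @ 4: {5,9}  [accepting]
end set {5,9} — state 5 in

Answer: ACCEPT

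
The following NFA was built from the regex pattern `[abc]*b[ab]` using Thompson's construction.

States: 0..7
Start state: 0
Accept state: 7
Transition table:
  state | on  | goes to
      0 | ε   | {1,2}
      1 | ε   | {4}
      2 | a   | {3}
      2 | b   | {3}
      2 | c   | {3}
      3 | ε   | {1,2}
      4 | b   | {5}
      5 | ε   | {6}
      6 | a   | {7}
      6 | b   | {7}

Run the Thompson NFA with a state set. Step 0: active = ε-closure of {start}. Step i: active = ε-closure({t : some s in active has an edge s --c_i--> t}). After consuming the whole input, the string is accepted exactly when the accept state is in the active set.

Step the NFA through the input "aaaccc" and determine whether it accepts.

Answer: REJECT

Derivation:
initial (ε-close {0}): {0,1,2,4}
'a' @ 1: {1,2,3,4}
'a' @ 2: {1,2,3,4}
'a' @ 3: {1,2,3,4}
'c' @ 4: {1,2,3,4}
'c' @ 5: {1,2,3,4}
'c' @ 6: {1,2,3,4}
end set {1,2,3,4} — state 7 not in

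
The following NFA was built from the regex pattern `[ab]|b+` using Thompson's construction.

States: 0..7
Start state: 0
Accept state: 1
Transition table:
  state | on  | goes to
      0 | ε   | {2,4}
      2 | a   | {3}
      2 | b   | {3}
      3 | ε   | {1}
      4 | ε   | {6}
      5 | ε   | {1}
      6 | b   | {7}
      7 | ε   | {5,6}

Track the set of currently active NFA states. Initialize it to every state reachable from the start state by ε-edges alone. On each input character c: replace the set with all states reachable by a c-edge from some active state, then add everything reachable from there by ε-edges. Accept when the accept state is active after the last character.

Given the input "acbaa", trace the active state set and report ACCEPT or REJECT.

initial (ε-close {0}): {0,2,4,6}
'a' @ 1: {1,3}  (accept∈set)
'c' @ 2: {}  — state set empty
rest 'baa' ignored (set empty)
end set {} — state 1 not in

Answer: REJECT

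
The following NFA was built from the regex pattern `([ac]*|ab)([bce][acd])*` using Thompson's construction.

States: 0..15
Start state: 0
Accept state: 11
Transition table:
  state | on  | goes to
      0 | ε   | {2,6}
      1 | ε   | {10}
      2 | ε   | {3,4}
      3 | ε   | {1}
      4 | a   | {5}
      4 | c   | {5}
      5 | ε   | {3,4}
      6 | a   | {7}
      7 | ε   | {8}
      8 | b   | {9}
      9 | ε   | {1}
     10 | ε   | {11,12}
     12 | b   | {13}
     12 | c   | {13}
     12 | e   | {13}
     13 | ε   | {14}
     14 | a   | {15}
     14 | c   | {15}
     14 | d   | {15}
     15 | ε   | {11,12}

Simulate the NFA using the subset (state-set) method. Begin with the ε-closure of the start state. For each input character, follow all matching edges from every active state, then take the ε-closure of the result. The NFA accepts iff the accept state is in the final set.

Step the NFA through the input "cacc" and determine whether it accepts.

start: ε-closure({0}) = {0,1,2,3,4,6,10,11,12}
'c' @ 1: {1,3,4,5,10,11,12,13,14}  ✓accept
'a' @ 2: {1,3,4,5,10,11,12,15}  ✓accept
'c' @ 3: {1,3,4,5,10,11,12,13,14}  ✓accept
'c' @ 4: {1,3,4,5,10,11,12,13,14,15}  ✓accept
final: {1,3,4,5,10,11,12,13,14,15}; accept 11 in set

Answer: ACCEPT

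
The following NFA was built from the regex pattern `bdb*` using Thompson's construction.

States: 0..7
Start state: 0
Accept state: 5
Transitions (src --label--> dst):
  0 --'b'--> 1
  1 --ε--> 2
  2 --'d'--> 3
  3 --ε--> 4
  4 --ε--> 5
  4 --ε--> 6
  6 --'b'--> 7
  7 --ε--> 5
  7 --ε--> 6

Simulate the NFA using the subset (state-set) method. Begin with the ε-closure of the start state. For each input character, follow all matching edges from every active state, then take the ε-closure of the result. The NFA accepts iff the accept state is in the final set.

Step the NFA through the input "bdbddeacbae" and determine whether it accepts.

Answer: REJECT

Derivation:
start: ε-closure({0}) = {0}
'b' @ 1: {1,2}
'd' @ 2: {3,4,5,6}  [accepting]
'b' @ 3: {5,6,7}  [accepting]
'd' @ 4: {}  — no active states
rest 'deacbae' ignored (set empty)
after full input: {}  (accept=5 not in)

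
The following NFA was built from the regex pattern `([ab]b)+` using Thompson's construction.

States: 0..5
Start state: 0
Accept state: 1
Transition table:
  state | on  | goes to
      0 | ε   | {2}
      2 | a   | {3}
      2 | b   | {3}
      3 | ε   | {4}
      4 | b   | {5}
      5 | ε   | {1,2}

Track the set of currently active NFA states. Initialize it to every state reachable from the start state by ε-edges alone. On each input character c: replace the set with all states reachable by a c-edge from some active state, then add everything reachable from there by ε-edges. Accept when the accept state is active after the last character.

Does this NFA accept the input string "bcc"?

start: ε-closure({0}) = {0,2}
'b' @ 1: {3,4}
'c' @ 2: {}  — no active states
rest 'c' ignored (set empty)
final: {}; accept 1 not in set

Answer: REJECT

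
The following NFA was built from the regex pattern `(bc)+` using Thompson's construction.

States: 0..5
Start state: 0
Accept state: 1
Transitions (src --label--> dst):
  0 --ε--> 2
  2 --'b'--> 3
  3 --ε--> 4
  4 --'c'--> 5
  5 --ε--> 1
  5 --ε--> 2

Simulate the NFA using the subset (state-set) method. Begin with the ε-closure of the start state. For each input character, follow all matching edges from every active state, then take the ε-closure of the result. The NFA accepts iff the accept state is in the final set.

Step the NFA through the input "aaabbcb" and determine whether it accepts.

Answer: REJECT

Trace:
initial (ε-close {0}): {0,2}
'a' @ 1: {}  — state set empty
rest 'aabbcb' ignored (set empty)
after full input: {}  (accept=1 not in)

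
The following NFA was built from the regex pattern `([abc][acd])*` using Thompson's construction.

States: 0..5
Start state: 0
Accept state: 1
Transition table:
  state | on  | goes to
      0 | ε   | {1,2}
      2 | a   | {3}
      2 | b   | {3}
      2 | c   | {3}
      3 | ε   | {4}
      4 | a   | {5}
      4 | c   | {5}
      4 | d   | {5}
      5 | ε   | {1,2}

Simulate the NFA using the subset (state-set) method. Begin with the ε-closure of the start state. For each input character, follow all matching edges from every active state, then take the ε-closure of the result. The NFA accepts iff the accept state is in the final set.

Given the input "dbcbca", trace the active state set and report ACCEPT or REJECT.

Answer: REJECT

Trace:
S₀ = ε-closure({0}) = {0,1,2}
'd' @ 1: {}  — no active states
rest 'bcbca' ignored (set empty)
after full input: {}  (accept=1 not in)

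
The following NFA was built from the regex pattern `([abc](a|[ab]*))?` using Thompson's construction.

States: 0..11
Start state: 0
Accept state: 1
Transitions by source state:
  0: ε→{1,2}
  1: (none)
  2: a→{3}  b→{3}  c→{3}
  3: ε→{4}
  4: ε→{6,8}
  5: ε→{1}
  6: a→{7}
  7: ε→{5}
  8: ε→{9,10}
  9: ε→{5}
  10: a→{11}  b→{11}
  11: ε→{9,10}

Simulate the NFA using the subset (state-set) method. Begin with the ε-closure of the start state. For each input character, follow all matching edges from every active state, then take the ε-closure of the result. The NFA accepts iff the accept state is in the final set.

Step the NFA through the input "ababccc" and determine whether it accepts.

Answer: REJECT

Trace:
start: ε-closure({0}) = {0,1,2}
'a' @ 1: {1,3,4,5,6,8,9,10}  ✓accept
'b' @ 2: {1,5,9,10,11}  ✓accept
'a' @ 3: {1,5,9,10,11}  ✓accept
'b' @ 4: {1,5,9,10,11}  ✓accept
'c' @ 5: {}  — no active states
rest 'cc' ignored (set empty)
final: {}; accept 1 not in set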